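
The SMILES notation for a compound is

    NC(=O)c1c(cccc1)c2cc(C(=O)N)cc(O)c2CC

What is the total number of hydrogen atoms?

Walk through each heavy atom and fill implicit hydrogens from standard valence (C 4, N 3, O 2, S 2, halogen 1); for lowercase aromatic atoms, an aromatic c carries 1 H when it has two neighbours and 0 H with three, and aromatic n carries 0 H:
  atom 1: N, bond orders sum to 1 (valence 3) → 2 H
  atom 2: C, bond orders sum to 4 (valence 4) → 0 H
  atom 3: O, bond orders sum to 2 (valence 2) → 0 H
  atom 4: aromatic c, 3 neighbours → 0 H
  atom 5: aromatic c, 3 neighbours → 0 H
  atom 6: aromatic c, 2 neighbours → 1 H
  atom 7: aromatic c, 2 neighbours → 1 H
  atom 8: aromatic c, 2 neighbours → 1 H
  atom 9: aromatic c, 2 neighbours → 1 H
  atom 10: aromatic c, 3 neighbours → 0 H
  atom 11: aromatic c, 2 neighbours → 1 H
  atom 12: aromatic c, 3 neighbours → 0 H
  atom 13: C, bond orders sum to 4 (valence 4) → 0 H
  atom 14: O, bond orders sum to 2 (valence 2) → 0 H
  atom 15: N, bond orders sum to 1 (valence 3) → 2 H
  atom 16: aromatic c, 2 neighbours → 1 H
  atom 17: aromatic c, 3 neighbours → 0 H
  atom 18: O, bond orders sum to 1 (valence 2) → 1 H
  atom 19: aromatic c, 3 neighbours → 0 H
  atom 20: C, bond orders sum to 2 (valence 4) → 2 H
  atom 21: C, bond orders sum to 1 (valence 4) → 3 H
Total hydrogens: 16.

16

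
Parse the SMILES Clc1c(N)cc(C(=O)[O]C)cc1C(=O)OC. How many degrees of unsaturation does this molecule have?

Molecular formula: C10H10ClNO4.
DoU = (2C + 2 + N − H − X) / 2, where X is the halogen count and O/S are ignored.
    = (2·10 + 2 + 1 − 10 − 1) / 2 = 12 / 2 = 6.

6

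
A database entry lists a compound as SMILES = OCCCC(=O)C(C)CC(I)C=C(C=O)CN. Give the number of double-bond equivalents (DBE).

3

Degree of unsaturation = (number of rings) + (number of π bonds).
Ring closures in the SMILES: 0.
π bonds: 3 double bonds (each 1 DoU) → 3 DoU from unsaturation.
Total DoU = 0 + 3 = 3.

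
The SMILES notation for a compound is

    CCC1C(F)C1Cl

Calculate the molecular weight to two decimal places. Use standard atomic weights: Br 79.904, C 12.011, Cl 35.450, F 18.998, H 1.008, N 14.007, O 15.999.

122.57 g/mol

First, the molecular formula is C5H8ClF (counting implicit H from valence).
  C: 5 × 12.011 = 60.055
  Cl: 1 × 35.450 = 35.450
  F: 1 × 18.998 = 18.998
  H: 8 × 1.008 = 8.064
Sum: 5×12.011 + 1×35.450 + 1×18.998 + 8×1.008 = 122.567 → 122.57 g/mol.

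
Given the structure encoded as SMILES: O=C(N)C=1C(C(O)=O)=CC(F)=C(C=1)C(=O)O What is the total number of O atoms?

5

Scan the SMILES for O atoms (remember two-letter symbols like Cl and Br are single atoms).
Oxygen count: 5.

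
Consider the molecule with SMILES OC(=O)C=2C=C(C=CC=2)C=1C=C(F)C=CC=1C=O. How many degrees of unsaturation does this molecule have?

Molecular formula: C14H9FO3.
DoU = (2C + 2 + N − H − X) / 2, where X is the halogen count and O/S are ignored.
    = (2·14 + 2 + 0 − 9 − 1) / 2 = 20 / 2 = 10.

10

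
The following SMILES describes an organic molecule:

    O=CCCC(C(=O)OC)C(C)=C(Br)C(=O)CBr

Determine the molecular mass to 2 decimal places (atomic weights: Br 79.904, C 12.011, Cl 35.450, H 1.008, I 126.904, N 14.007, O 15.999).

370.04 g/mol

First, the molecular formula is C11H14Br2O4 (counting implicit H from valence).
  Br: 2 × 79.904 = 159.808
  C: 11 × 12.011 = 132.121
  H: 14 × 1.008 = 14.112
  O: 4 × 15.999 = 63.996
Sum: 2×79.904 + 11×12.011 + 14×1.008 + 4×15.999 = 370.037 → 370.04 g/mol.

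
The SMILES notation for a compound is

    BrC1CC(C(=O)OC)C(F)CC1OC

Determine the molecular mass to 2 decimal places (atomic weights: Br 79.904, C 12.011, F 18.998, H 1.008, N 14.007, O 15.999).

First, the molecular formula is C9H14BrFO3 (counting implicit H from valence).
  Br: 1 × 79.904 = 79.904
  C: 9 × 12.011 = 108.099
  F: 1 × 18.998 = 18.998
  H: 14 × 1.008 = 14.112
  O: 3 × 15.999 = 47.997
Sum: 1×79.904 + 9×12.011 + 1×18.998 + 14×1.008 + 3×15.999 = 269.110 → 269.11 g/mol.

269.11 g/mol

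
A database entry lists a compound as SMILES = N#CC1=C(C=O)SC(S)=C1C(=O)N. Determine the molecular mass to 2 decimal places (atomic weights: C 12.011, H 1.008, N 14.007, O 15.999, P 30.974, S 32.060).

212.24 g/mol

First, the molecular formula is C7H4N2O2S2 (counting implicit H from valence).
  C: 7 × 12.011 = 84.077
  H: 4 × 1.008 = 4.032
  N: 2 × 14.007 = 28.014
  O: 2 × 15.999 = 31.998
  S: 2 × 32.060 = 64.120
Sum: 7×12.011 + 4×1.008 + 2×14.007 + 2×15.999 + 2×32.060 = 212.241 → 212.24 g/mol.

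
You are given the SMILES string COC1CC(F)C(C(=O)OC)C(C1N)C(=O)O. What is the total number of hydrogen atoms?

Walk through each heavy atom and fill implicit hydrogens from standard valence (C 4, N 3, O 2, S 2, halogen 1):
  atom 1: C, bond orders sum to 1 (valence 4) → 3 H
  atom 2: O, bond orders sum to 2 (valence 2) → 0 H
  atom 3: C, bond orders sum to 3 (valence 4) → 1 H
  atom 4: C, bond orders sum to 2 (valence 4) → 2 H
  atom 5: C, bond orders sum to 3 (valence 4) → 1 H
  atom 6: F (halogen, monovalent) → 0 H
  atom 7: C, bond orders sum to 3 (valence 4) → 1 H
  atom 8: C, bond orders sum to 4 (valence 4) → 0 H
  atom 9: O, bond orders sum to 2 (valence 2) → 0 H
  atom 10: O, bond orders sum to 2 (valence 2) → 0 H
  atom 11: C, bond orders sum to 1 (valence 4) → 3 H
  atom 12: C, bond orders sum to 3 (valence 4) → 1 H
  atom 13: C, bond orders sum to 3 (valence 4) → 1 H
  atom 14: N, bond orders sum to 1 (valence 3) → 2 H
  atom 15: C, bond orders sum to 4 (valence 4) → 0 H
  atom 16: O, bond orders sum to 2 (valence 2) → 0 H
  atom 17: O, bond orders sum to 1 (valence 2) → 1 H
Total hydrogens: 16.

16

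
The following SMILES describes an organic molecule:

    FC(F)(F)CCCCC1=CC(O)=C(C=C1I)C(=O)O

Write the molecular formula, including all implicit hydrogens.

Walk through each heavy atom and fill implicit hydrogens from standard valence (C 4, N 3, O 2, S 2, halogen 1):
  atom 1: F (halogen, monovalent) → 0 H
  atom 2: C, bond orders sum to 4 (valence 4) → 0 H
  atom 3: F (halogen, monovalent) → 0 H
  atom 4: F (halogen, monovalent) → 0 H
  atom 5: C, bond orders sum to 2 (valence 4) → 2 H
  atom 6: C, bond orders sum to 2 (valence 4) → 2 H
  atom 7: C, bond orders sum to 2 (valence 4) → 2 H
  atom 8: C, bond orders sum to 2 (valence 4) → 2 H
  atom 9: C, bond orders sum to 4 (valence 4) → 0 H
  atom 10: C, bond orders sum to 3 (valence 4) → 1 H
  atom 11: C, bond orders sum to 4 (valence 4) → 0 H
  atom 12: O, bond orders sum to 1 (valence 2) → 1 H
  atom 13: C, bond orders sum to 4 (valence 4) → 0 H
  atom 14: C, bond orders sum to 3 (valence 4) → 1 H
  atom 15: C, bond orders sum to 4 (valence 4) → 0 H
  atom 16: I (halogen, monovalent) → 0 H
  atom 17: C, bond orders sum to 4 (valence 4) → 0 H
  atom 18: O, bond orders sum to 2 (valence 2) → 0 H
  atom 19: O, bond orders sum to 1 (valence 2) → 1 H
Totals → C:12, H:12, F:3, I:1, O:3.

C12H12F3IO3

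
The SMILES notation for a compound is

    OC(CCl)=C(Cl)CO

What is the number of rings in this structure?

0

In SMILES, each pair of matching ring-closure digits denotes one ring-closing bond; the number of such bonds equals the number of independent rings.
Ring-closure bonds here: 0.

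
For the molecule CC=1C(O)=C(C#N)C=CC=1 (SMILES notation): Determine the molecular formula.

Walk through each heavy atom and fill implicit hydrogens from standard valence (C 4, N 3, O 2, S 2, halogen 1):
  atom 1: C, bond orders sum to 1 (valence 4) → 3 H
  atom 2: C, bond orders sum to 4 (valence 4) → 0 H
  atom 3: C, bond orders sum to 4 (valence 4) → 0 H
  atom 4: O, bond orders sum to 1 (valence 2) → 1 H
  atom 5: C, bond orders sum to 4 (valence 4) → 0 H
  atom 6: C, bond orders sum to 4 (valence 4) → 0 H
  atom 7: N, bond orders sum to 3 (valence 3) → 0 H
  atom 8: C, bond orders sum to 3 (valence 4) → 1 H
  atom 9: C, bond orders sum to 3 (valence 4) → 1 H
  atom 10: C, bond orders sum to 3 (valence 4) → 1 H
Totals → C:8, H:7, N:1, O:1.
In Hill order: C8H7NO.

C8H7NO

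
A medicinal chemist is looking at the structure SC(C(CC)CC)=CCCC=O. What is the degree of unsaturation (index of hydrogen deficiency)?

Degree of unsaturation = (number of rings) + (number of π bonds).
Ring closures in the SMILES: 0.
π bonds: 2 double bonds (each 1 DoU) → 2 DoU from unsaturation.
Total DoU = 0 + 2 = 2.

2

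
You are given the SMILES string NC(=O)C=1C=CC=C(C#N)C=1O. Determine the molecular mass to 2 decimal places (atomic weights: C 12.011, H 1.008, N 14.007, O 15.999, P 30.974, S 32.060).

First, the molecular formula is C8H6N2O2 (counting implicit H from valence).
  C: 8 × 12.011 = 96.088
  H: 6 × 1.008 = 6.048
  N: 2 × 14.007 = 28.014
  O: 2 × 15.999 = 31.998
Sum: 8×12.011 + 6×1.008 + 2×14.007 + 2×15.999 = 162.148 → 162.15 g/mol.

162.15 g/mol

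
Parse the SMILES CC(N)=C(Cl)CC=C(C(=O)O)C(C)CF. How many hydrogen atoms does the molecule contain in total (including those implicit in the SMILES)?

Walk through each heavy atom and fill implicit hydrogens from standard valence (C 4, N 3, O 2, S 2, halogen 1):
  atom 1: C, bond orders sum to 1 (valence 4) → 3 H
  atom 2: C, bond orders sum to 4 (valence 4) → 0 H
  atom 3: N, bond orders sum to 1 (valence 3) → 2 H
  atom 4: C, bond orders sum to 4 (valence 4) → 0 H
  atom 5: Cl (halogen, monovalent) → 0 H
  atom 6: C, bond orders sum to 2 (valence 4) → 2 H
  atom 7: C, bond orders sum to 3 (valence 4) → 1 H
  atom 8: C, bond orders sum to 4 (valence 4) → 0 H
  atom 9: C, bond orders sum to 4 (valence 4) → 0 H
  atom 10: O, bond orders sum to 2 (valence 2) → 0 H
  atom 11: O, bond orders sum to 1 (valence 2) → 1 H
  atom 12: C, bond orders sum to 3 (valence 4) → 1 H
  atom 13: C, bond orders sum to 1 (valence 4) → 3 H
  atom 14: C, bond orders sum to 2 (valence 4) → 2 H
  atom 15: F (halogen, monovalent) → 0 H
Total hydrogens: 15.

15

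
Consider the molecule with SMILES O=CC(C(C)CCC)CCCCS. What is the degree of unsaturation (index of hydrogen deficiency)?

Molecular formula: C11H22OS.
DoU = (2C + 2 + N − H − X) / 2, where X is the halogen count and O/S are ignored.
    = (2·11 + 2 + 0 − 22 − 0) / 2 = 2 / 2 = 1.

1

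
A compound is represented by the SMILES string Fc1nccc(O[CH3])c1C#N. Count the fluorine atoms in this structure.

Scan the SMILES for F atoms (remember two-letter symbols like Cl and Br are single atoms).
Fluorine count: 1.

1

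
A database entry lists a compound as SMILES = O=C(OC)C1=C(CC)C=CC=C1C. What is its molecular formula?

C11H14O2

Walk through each heavy atom and fill implicit hydrogens from standard valence (C 4, N 3, O 2, S 2, halogen 1):
  atom 1: O, bond orders sum to 2 (valence 2) → 0 H
  atom 2: C, bond orders sum to 4 (valence 4) → 0 H
  atom 3: O, bond orders sum to 2 (valence 2) → 0 H
  atom 4: C, bond orders sum to 1 (valence 4) → 3 H
  atom 5: C, bond orders sum to 4 (valence 4) → 0 H
  atom 6: C, bond orders sum to 4 (valence 4) → 0 H
  atom 7: C, bond orders sum to 2 (valence 4) → 2 H
  atom 8: C, bond orders sum to 1 (valence 4) → 3 H
  atom 9: C, bond orders sum to 3 (valence 4) → 1 H
  atom 10: C, bond orders sum to 3 (valence 4) → 1 H
  atom 11: C, bond orders sum to 3 (valence 4) → 1 H
  atom 12: C, bond orders sum to 4 (valence 4) → 0 H
  atom 13: C, bond orders sum to 1 (valence 4) → 3 H
Totals → C:11, H:14, O:2.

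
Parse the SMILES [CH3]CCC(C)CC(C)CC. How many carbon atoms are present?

10

Count every carbon token in the SMILES (each C, including those in ring-closure positions and inside branches).
Carbon count: 10.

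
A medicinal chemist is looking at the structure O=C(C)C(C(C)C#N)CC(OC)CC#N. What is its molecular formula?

C11H16N2O2

Walk through each heavy atom and fill implicit hydrogens from standard valence (C 4, N 3, O 2, S 2, halogen 1):
  atom 1: O, bond orders sum to 2 (valence 2) → 0 H
  atom 2: C, bond orders sum to 4 (valence 4) → 0 H
  atom 3: C, bond orders sum to 1 (valence 4) → 3 H
  atom 4: C, bond orders sum to 3 (valence 4) → 1 H
  atom 5: C, bond orders sum to 3 (valence 4) → 1 H
  atom 6: C, bond orders sum to 1 (valence 4) → 3 H
  atom 7: C, bond orders sum to 4 (valence 4) → 0 H
  atom 8: N, bond orders sum to 3 (valence 3) → 0 H
  atom 9: C, bond orders sum to 2 (valence 4) → 2 H
  atom 10: C, bond orders sum to 3 (valence 4) → 1 H
  atom 11: O, bond orders sum to 2 (valence 2) → 0 H
  atom 12: C, bond orders sum to 1 (valence 4) → 3 H
  atom 13: C, bond orders sum to 2 (valence 4) → 2 H
  atom 14: C, bond orders sum to 4 (valence 4) → 0 H
  atom 15: N, bond orders sum to 3 (valence 3) → 0 H
Totals → C:11, H:16, N:2, O:2.
In Hill order: C11H16N2O2.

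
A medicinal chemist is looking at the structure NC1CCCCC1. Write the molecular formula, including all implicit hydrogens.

Walk through each heavy atom and fill implicit hydrogens from standard valence (C 4, N 3, O 2, S 2, halogen 1):
  atom 1: N, bond orders sum to 1 (valence 3) → 2 H
  atom 2: C, bond orders sum to 3 (valence 4) → 1 H
  atom 3: C, bond orders sum to 2 (valence 4) → 2 H
  atom 4: C, bond orders sum to 2 (valence 4) → 2 H
  atom 5: C, bond orders sum to 2 (valence 4) → 2 H
  atom 6: C, bond orders sum to 2 (valence 4) → 2 H
  atom 7: C, bond orders sum to 2 (valence 4) → 2 H
Totals → C:6, H:13, N:1.

C6H13N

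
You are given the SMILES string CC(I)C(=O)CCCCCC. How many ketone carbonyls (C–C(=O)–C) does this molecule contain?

The ketone motif appears at heavy-atom position 4 in the SMILES.
Ketone count: 1.

1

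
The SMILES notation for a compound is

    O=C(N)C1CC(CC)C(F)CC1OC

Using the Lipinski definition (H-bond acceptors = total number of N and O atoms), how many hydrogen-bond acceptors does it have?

N atoms: 1; O atoms: 2.
Lipinski HBA = 1 + 2 = 3.

3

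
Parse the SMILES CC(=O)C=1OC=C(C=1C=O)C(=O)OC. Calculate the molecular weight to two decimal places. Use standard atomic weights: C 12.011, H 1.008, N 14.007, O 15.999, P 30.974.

First, the molecular formula is C9H8O5 (counting implicit H from valence).
  C: 9 × 12.011 = 108.099
  H: 8 × 1.008 = 8.064
  O: 5 × 15.999 = 79.995
Sum: 9×12.011 + 8×1.008 + 5×15.999 = 196.158 → 196.16 g/mol.

196.16 g/mol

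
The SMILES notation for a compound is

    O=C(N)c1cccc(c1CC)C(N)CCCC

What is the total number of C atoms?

Count every carbon token in the SMILES (each C, including those in ring-closure positions and inside branches).
Carbon count: 14.

14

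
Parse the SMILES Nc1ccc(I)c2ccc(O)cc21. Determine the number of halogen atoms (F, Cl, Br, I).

1

Halogen atoms appear at heavy-atom position 6 (1×I).
Other groups present: 1 hydroxyl, 1 primary amine.
Halogen count: 1.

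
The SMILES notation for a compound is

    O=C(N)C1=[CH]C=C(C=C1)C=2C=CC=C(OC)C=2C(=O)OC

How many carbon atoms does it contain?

Count every carbon token in the SMILES (each C, including those in ring-closure positions and inside branches).
Carbon count: 16.

16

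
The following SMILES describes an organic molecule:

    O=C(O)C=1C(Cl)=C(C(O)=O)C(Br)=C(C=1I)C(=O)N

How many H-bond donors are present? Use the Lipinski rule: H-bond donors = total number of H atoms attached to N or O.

Donors: find every N or O and count the H atoms it carries.
  atom 1 (O): bond orders sum to 2 → 0 H
  atom 3 (O): bond orders sum to 1 → 1 H
  atom 9 (O): bond orders sum to 1 → 1 H
  atom 10 (O): bond orders sum to 2 → 0 H
  atom 17 (O): bond orders sum to 2 → 0 H
  atom 18 (N): bond orders sum to 1 → 2 H
Lipinski HBD = 4.

4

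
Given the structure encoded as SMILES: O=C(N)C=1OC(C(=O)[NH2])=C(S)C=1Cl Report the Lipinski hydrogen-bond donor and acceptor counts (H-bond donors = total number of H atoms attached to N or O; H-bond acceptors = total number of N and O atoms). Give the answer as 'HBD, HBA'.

4, 5

Donors: find every N or O and count the H atoms it carries.
  atom 1 (O): bond orders sum to 2 → 0 H
  atom 3 (N): bond orders sum to 1 → 2 H
  atom 5 (O): bond orders sum to 2 → 0 H
  atom 8 (O): bond orders sum to 2 → 0 H
  atom 9 (N): bond orders sum to 1 → 2 H
Lipinski HBD = 4.
Acceptors: N atoms = 2, O atoms = 3 → HBA = 5.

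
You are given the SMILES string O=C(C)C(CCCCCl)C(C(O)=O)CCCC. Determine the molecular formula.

C13H23ClO3

Walk through each heavy atom and fill implicit hydrogens from standard valence (C 4, N 3, O 2, S 2, halogen 1):
  atom 1: O, bond orders sum to 2 (valence 2) → 0 H
  atom 2: C, bond orders sum to 4 (valence 4) → 0 H
  atom 3: C, bond orders sum to 1 (valence 4) → 3 H
  atom 4: C, bond orders sum to 3 (valence 4) → 1 H
  atom 5: C, bond orders sum to 2 (valence 4) → 2 H
  atom 6: C, bond orders sum to 2 (valence 4) → 2 H
  atom 7: C, bond orders sum to 2 (valence 4) → 2 H
  atom 8: C, bond orders sum to 2 (valence 4) → 2 H
  atom 9: Cl (halogen, monovalent) → 0 H
  atom 10: C, bond orders sum to 3 (valence 4) → 1 H
  atom 11: C, bond orders sum to 4 (valence 4) → 0 H
  atom 12: O, bond orders sum to 1 (valence 2) → 1 H
  atom 13: O, bond orders sum to 2 (valence 2) → 0 H
  atom 14: C, bond orders sum to 2 (valence 4) → 2 H
  atom 15: C, bond orders sum to 2 (valence 4) → 2 H
  atom 16: C, bond orders sum to 2 (valence 4) → 2 H
  atom 17: C, bond orders sum to 1 (valence 4) → 3 H
Totals → C:13, H:23, Cl:1, O:3.
In Hill order: C13H23ClO3.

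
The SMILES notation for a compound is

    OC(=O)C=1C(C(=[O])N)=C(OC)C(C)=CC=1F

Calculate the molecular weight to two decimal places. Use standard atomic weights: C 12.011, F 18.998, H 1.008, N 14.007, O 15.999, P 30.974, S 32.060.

First, the molecular formula is C10H10FNO4 (counting implicit H from valence).
  C: 10 × 12.011 = 120.110
  F: 1 × 18.998 = 18.998
  H: 10 × 1.008 = 10.080
  N: 1 × 14.007 = 14.007
  O: 4 × 15.999 = 63.996
Sum: 10×12.011 + 1×18.998 + 10×1.008 + 1×14.007 + 4×15.999 = 227.191 → 227.19 g/mol.

227.19 g/mol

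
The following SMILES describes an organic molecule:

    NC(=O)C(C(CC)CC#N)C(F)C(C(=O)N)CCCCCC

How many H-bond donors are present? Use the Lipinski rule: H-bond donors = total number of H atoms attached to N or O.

Donors: find every N or O and count the H atoms it carries.
  atom 1 (N): bond orders sum to 1 → 2 H
  atom 3 (O): bond orders sum to 2 → 0 H
  atom 10 (N): bond orders sum to 3 → 0 H
  atom 15 (O): bond orders sum to 2 → 0 H
  atom 16 (N): bond orders sum to 1 → 2 H
Lipinski HBD = 4.

4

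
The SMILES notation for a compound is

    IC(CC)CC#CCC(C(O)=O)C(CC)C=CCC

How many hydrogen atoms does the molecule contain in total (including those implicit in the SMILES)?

Walk through each heavy atom and fill implicit hydrogens from standard valence (C 4, N 3, O 2, S 2, halogen 1):
  atom 1: I (halogen, monovalent) → 0 H
  atom 2: C, bond orders sum to 3 (valence 4) → 1 H
  atom 3: C, bond orders sum to 2 (valence 4) → 2 H
  atom 4: C, bond orders sum to 1 (valence 4) → 3 H
  atom 5: C, bond orders sum to 2 (valence 4) → 2 H
  atom 6: C, bond orders sum to 4 (valence 4) → 0 H
  atom 7: C, bond orders sum to 4 (valence 4) → 0 H
  atom 8: C, bond orders sum to 2 (valence 4) → 2 H
  atom 9: C, bond orders sum to 3 (valence 4) → 1 H
  atom 10: C, bond orders sum to 4 (valence 4) → 0 H
  atom 11: O, bond orders sum to 1 (valence 2) → 1 H
  atom 12: O, bond orders sum to 2 (valence 2) → 0 H
  atom 13: C, bond orders sum to 3 (valence 4) → 1 H
  atom 14: C, bond orders sum to 2 (valence 4) → 2 H
  atom 15: C, bond orders sum to 1 (valence 4) → 3 H
  atom 16: C, bond orders sum to 3 (valence 4) → 1 H
  atom 17: C, bond orders sum to 3 (valence 4) → 1 H
  atom 18: C, bond orders sum to 2 (valence 4) → 2 H
  atom 19: C, bond orders sum to 1 (valence 4) → 3 H
Total hydrogens: 25.

25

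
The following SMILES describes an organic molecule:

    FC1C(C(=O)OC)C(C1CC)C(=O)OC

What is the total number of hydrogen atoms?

15

Walk through each heavy atom and fill implicit hydrogens from standard valence (C 4, N 3, O 2, S 2, halogen 1):
  atom 1: F (halogen, monovalent) → 0 H
  atom 2: C, bond orders sum to 3 (valence 4) → 1 H
  atom 3: C, bond orders sum to 3 (valence 4) → 1 H
  atom 4: C, bond orders sum to 4 (valence 4) → 0 H
  atom 5: O, bond orders sum to 2 (valence 2) → 0 H
  atom 6: O, bond orders sum to 2 (valence 2) → 0 H
  atom 7: C, bond orders sum to 1 (valence 4) → 3 H
  atom 8: C, bond orders sum to 3 (valence 4) → 1 H
  atom 9: C, bond orders sum to 3 (valence 4) → 1 H
  atom 10: C, bond orders sum to 2 (valence 4) → 2 H
  atom 11: C, bond orders sum to 1 (valence 4) → 3 H
  atom 12: C, bond orders sum to 4 (valence 4) → 0 H
  atom 13: O, bond orders sum to 2 (valence 2) → 0 H
  atom 14: O, bond orders sum to 2 (valence 2) → 0 H
  atom 15: C, bond orders sum to 1 (valence 4) → 3 H
Total hydrogens: 15.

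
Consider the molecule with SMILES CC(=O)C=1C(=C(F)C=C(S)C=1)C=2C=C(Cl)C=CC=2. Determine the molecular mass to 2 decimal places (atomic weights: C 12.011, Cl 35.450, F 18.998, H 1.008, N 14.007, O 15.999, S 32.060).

First, the molecular formula is C14H10ClFOS (counting implicit H from valence).
  C: 14 × 12.011 = 168.154
  Cl: 1 × 35.450 = 35.450
  F: 1 × 18.998 = 18.998
  H: 10 × 1.008 = 10.080
  O: 1 × 15.999 = 15.999
  S: 1 × 32.060 = 32.060
Sum: 14×12.011 + 1×35.450 + 1×18.998 + 10×1.008 + 1×15.999 + 1×32.060 = 280.741 → 280.74 g/mol.

280.74 g/mol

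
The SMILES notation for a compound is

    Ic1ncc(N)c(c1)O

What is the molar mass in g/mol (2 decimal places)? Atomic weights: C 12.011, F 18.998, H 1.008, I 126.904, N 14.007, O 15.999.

236.01 g/mol

First, the molecular formula is C5H5IN2O (counting implicit H from valence).
  C: 5 × 12.011 = 60.055
  H: 5 × 1.008 = 5.040
  I: 1 × 126.904 = 126.904
  N: 2 × 14.007 = 28.014
  O: 1 × 15.999 = 15.999
Sum: 5×12.011 + 5×1.008 + 1×126.904 + 2×14.007 + 1×15.999 = 236.012 → 236.01 g/mol.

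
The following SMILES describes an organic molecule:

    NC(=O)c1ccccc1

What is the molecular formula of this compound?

Walk through each heavy atom and fill implicit hydrogens from standard valence (C 4, N 3, O 2, S 2, halogen 1); for lowercase aromatic atoms, an aromatic c carries 1 H when it has two neighbours and 0 H with three, and aromatic n carries 0 H:
  atom 1: N, bond orders sum to 1 (valence 3) → 2 H
  atom 2: C, bond orders sum to 4 (valence 4) → 0 H
  atom 3: O, bond orders sum to 2 (valence 2) → 0 H
  atom 4: aromatic c, 3 neighbours → 0 H
  atom 5: aromatic c, 2 neighbours → 1 H
  atom 6: aromatic c, 2 neighbours → 1 H
  atom 7: aromatic c, 2 neighbours → 1 H
  atom 8: aromatic c, 2 neighbours → 1 H
  atom 9: aromatic c, 2 neighbours → 1 H
Totals → C:7, H:7, N:1, O:1.
In Hill order: C7H7NO.

C7H7NO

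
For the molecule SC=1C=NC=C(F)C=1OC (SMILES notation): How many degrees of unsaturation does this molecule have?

4

Molecular formula: C6H6FNOS.
DoU = (2C + 2 + N − H − X) / 2, where X is the halogen count and O/S are ignored.
    = (2·6 + 2 + 1 − 6 − 1) / 2 = 8 / 2 = 4.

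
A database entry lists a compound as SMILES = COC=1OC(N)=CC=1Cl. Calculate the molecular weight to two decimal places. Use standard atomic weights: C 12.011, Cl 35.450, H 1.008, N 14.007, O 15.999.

147.56 g/mol

First, the molecular formula is C5H6ClNO2 (counting implicit H from valence).
  C: 5 × 12.011 = 60.055
  Cl: 1 × 35.450 = 35.450
  H: 6 × 1.008 = 6.048
  N: 1 × 14.007 = 14.007
  O: 2 × 15.999 = 31.998
Sum: 5×12.011 + 1×35.450 + 6×1.008 + 1×14.007 + 2×15.999 = 147.558 → 147.56 g/mol.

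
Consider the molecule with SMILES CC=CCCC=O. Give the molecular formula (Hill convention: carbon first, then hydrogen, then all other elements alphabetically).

Walk through each heavy atom and fill implicit hydrogens from standard valence (C 4, N 3, O 2, S 2, halogen 1):
  atom 1: C, bond orders sum to 1 (valence 4) → 3 H
  atom 2: C, bond orders sum to 3 (valence 4) → 1 H
  atom 3: C, bond orders sum to 3 (valence 4) → 1 H
  atom 4: C, bond orders sum to 2 (valence 4) → 2 H
  atom 5: C, bond orders sum to 2 (valence 4) → 2 H
  atom 6: C, bond orders sum to 3 (valence 4) → 1 H
  atom 7: O, bond orders sum to 2 (valence 2) → 0 H
Totals → C:6, H:10, O:1.

C6H10O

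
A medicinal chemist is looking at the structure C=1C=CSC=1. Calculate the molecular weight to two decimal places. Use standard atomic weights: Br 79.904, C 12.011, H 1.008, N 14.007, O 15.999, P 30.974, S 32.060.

84.14 g/mol

First, the molecular formula is C4H4S (counting implicit H from valence).
  C: 4 × 12.011 = 48.044
  H: 4 × 1.008 = 4.032
  S: 1 × 32.060 = 32.060
Sum: 4×12.011 + 4×1.008 + 1×32.060 = 84.136 → 84.14 g/mol.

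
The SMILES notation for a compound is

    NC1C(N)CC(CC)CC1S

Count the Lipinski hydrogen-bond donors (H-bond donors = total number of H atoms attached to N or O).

4

Donors: find every N or O and count the H atoms it carries.
  atom 1 (N): bond orders sum to 1 → 2 H
  atom 4 (N): bond orders sum to 1 → 2 H
Lipinski HBD = 4.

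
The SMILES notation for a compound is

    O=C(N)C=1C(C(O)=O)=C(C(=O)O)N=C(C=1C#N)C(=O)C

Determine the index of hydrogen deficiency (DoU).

10

Molecular formula: C11H7N3O6.
DoU = (2C + 2 + N − H − X) / 2, where X is the halogen count and O/S are ignored.
    = (2·11 + 2 + 3 − 7 − 0) / 2 = 20 / 2 = 10.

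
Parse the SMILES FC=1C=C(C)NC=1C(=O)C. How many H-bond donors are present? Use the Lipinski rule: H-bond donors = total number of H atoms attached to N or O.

Donors: find every N or O and count the H atoms it carries.
  atom 6 (N): bond orders sum to 2 → 1 H
  atom 9 (O): bond orders sum to 2 → 0 H
Lipinski HBD = 1.

1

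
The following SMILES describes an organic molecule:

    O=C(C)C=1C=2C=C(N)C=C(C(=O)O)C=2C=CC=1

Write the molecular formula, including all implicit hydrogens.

Walk through each heavy atom and fill implicit hydrogens from standard valence (C 4, N 3, O 2, S 2, halogen 1):
  atom 1: O, bond orders sum to 2 (valence 2) → 0 H
  atom 2: C, bond orders sum to 4 (valence 4) → 0 H
  atom 3: C, bond orders sum to 1 (valence 4) → 3 H
  atom 4: C, bond orders sum to 4 (valence 4) → 0 H
  atom 5: C, bond orders sum to 4 (valence 4) → 0 H
  atom 6: C, bond orders sum to 3 (valence 4) → 1 H
  atom 7: C, bond orders sum to 4 (valence 4) → 0 H
  atom 8: N, bond orders sum to 1 (valence 3) → 2 H
  atom 9: C, bond orders sum to 3 (valence 4) → 1 H
  atom 10: C, bond orders sum to 4 (valence 4) → 0 H
  atom 11: C, bond orders sum to 4 (valence 4) → 0 H
  atom 12: O, bond orders sum to 2 (valence 2) → 0 H
  atom 13: O, bond orders sum to 1 (valence 2) → 1 H
  atom 14: C, bond orders sum to 4 (valence 4) → 0 H
  atom 15: C, bond orders sum to 3 (valence 4) → 1 H
  atom 16: C, bond orders sum to 3 (valence 4) → 1 H
  atom 17: C, bond orders sum to 3 (valence 4) → 1 H
Totals → C:13, H:11, N:1, O:3.
In Hill order: C13H11NO3.

C13H11NO3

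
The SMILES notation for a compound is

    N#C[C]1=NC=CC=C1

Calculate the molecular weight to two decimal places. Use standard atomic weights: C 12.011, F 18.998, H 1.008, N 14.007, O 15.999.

104.11 g/mol

First, the molecular formula is C6H4N2 (counting implicit H from valence).
  C: 6 × 12.011 = 72.066
  H: 4 × 1.008 = 4.032
  N: 2 × 14.007 = 28.014
Sum: 6×12.011 + 4×1.008 + 2×14.007 = 104.112 → 104.11 g/mol.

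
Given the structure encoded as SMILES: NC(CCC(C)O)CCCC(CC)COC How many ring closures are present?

0

In SMILES, each pair of matching ring-closure digits denotes one ring-closing bond; the number of such bonds equals the number of independent rings.
Ring-closure bonds here: 0.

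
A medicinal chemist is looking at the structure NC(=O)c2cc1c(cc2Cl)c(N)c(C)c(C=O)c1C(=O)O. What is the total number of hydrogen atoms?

11

Walk through each heavy atom and fill implicit hydrogens from standard valence (C 4, N 3, O 2, S 2, halogen 1); for lowercase aromatic atoms, an aromatic c carries 1 H when it has two neighbours and 0 H with three, and aromatic n carries 0 H:
  atom 1: N, bond orders sum to 1 (valence 3) → 2 H
  atom 2: C, bond orders sum to 4 (valence 4) → 0 H
  atom 3: O, bond orders sum to 2 (valence 2) → 0 H
  atom 4: aromatic c, 3 neighbours → 0 H
  atom 5: aromatic c, 2 neighbours → 1 H
  atom 6: aromatic c, 3 neighbours → 0 H
  atom 7: aromatic c, 3 neighbours → 0 H
  atom 8: aromatic c, 2 neighbours → 1 H
  atom 9: aromatic c, 3 neighbours → 0 H
  atom 10: Cl (halogen, monovalent) → 0 H
  atom 11: aromatic c, 3 neighbours → 0 H
  atom 12: N, bond orders sum to 1 (valence 3) → 2 H
  atom 13: aromatic c, 3 neighbours → 0 H
  atom 14: C, bond orders sum to 1 (valence 4) → 3 H
  atom 15: aromatic c, 3 neighbours → 0 H
  atom 16: C, bond orders sum to 3 (valence 4) → 1 H
  atom 17: O, bond orders sum to 2 (valence 2) → 0 H
  atom 18: aromatic c, 3 neighbours → 0 H
  atom 19: C, bond orders sum to 4 (valence 4) → 0 H
  atom 20: O, bond orders sum to 2 (valence 2) → 0 H
  atom 21: O, bond orders sum to 1 (valence 2) → 1 H
Total hydrogens: 11.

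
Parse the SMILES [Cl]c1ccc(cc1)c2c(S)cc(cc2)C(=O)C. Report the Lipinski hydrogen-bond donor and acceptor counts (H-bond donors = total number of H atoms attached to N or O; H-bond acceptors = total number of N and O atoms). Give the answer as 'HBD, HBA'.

0, 1

Donors: find every N or O and count the H atoms it carries.
  atom 16 (O): bond orders sum to 2 → 0 H
Lipinski HBD = 0.
Acceptors: N atoms = 0, O atoms = 1 → HBA = 1.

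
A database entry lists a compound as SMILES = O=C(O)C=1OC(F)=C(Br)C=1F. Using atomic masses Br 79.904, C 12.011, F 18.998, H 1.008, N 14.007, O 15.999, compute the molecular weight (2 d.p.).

First, the molecular formula is C5HBrF2O3 (counting implicit H from valence).
  Br: 1 × 79.904 = 79.904
  C: 5 × 12.011 = 60.055
  F: 2 × 18.998 = 37.996
  H: 1 × 1.008 = 1.008
  O: 3 × 15.999 = 47.997
Sum: 1×79.904 + 5×12.011 + 2×18.998 + 1×1.008 + 3×15.999 = 226.960 → 226.96 g/mol.

226.96 g/mol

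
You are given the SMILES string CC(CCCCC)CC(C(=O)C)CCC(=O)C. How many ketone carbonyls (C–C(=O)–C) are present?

The ketone motif appears at heavy-atom positions 10, 15 in the SMILES.
Ketone count: 2.

2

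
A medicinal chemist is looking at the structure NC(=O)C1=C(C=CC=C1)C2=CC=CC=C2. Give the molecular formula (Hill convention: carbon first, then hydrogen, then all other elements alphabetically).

Walk through each heavy atom and fill implicit hydrogens from standard valence (C 4, N 3, O 2, S 2, halogen 1):
  atom 1: N, bond orders sum to 1 (valence 3) → 2 H
  atom 2: C, bond orders sum to 4 (valence 4) → 0 H
  atom 3: O, bond orders sum to 2 (valence 2) → 0 H
  atom 4: C, bond orders sum to 4 (valence 4) → 0 H
  atom 5: C, bond orders sum to 4 (valence 4) → 0 H
  atom 6: C, bond orders sum to 3 (valence 4) → 1 H
  atom 7: C, bond orders sum to 3 (valence 4) → 1 H
  atom 8: C, bond orders sum to 3 (valence 4) → 1 H
  atom 9: C, bond orders sum to 3 (valence 4) → 1 H
  atom 10: C, bond orders sum to 4 (valence 4) → 0 H
  atom 11: C, bond orders sum to 3 (valence 4) → 1 H
  atom 12: C, bond orders sum to 3 (valence 4) → 1 H
  atom 13: C, bond orders sum to 3 (valence 4) → 1 H
  atom 14: C, bond orders sum to 3 (valence 4) → 1 H
  atom 15: C, bond orders sum to 3 (valence 4) → 1 H
Totals → C:13, H:11, N:1, O:1.
In Hill order: C13H11NO.

C13H11NO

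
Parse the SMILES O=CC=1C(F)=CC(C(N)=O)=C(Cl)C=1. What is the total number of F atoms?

1

Scan the SMILES for F atoms (remember two-letter symbols like Cl and Br are single atoms).
Fluorine count: 1.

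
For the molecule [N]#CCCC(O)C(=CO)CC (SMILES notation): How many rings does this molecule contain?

0

In SMILES, each pair of matching ring-closure digits denotes one ring-closing bond; the number of such bonds equals the number of independent rings.
Ring-closure bonds here: 0.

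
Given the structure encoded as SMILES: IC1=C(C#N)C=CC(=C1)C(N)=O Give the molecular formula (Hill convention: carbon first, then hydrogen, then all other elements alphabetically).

Walk through each heavy atom and fill implicit hydrogens from standard valence (C 4, N 3, O 2, S 2, halogen 1):
  atom 1: I (halogen, monovalent) → 0 H
  atom 2: C, bond orders sum to 4 (valence 4) → 0 H
  atom 3: C, bond orders sum to 4 (valence 4) → 0 H
  atom 4: C, bond orders sum to 4 (valence 4) → 0 H
  atom 5: N, bond orders sum to 3 (valence 3) → 0 H
  atom 6: C, bond orders sum to 3 (valence 4) → 1 H
  atom 7: C, bond orders sum to 3 (valence 4) → 1 H
  atom 8: C, bond orders sum to 4 (valence 4) → 0 H
  atom 9: C, bond orders sum to 3 (valence 4) → 1 H
  atom 10: C, bond orders sum to 4 (valence 4) → 0 H
  atom 11: N, bond orders sum to 1 (valence 3) → 2 H
  atom 12: O, bond orders sum to 2 (valence 2) → 0 H
Totals → C:8, H:5, I:1, N:2, O:1.
In Hill order: C8H5IN2O.

C8H5IN2O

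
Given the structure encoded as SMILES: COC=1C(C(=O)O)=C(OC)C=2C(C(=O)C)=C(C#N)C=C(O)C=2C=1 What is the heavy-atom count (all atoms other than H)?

Every atom symbol written in the SMILES (organic subset) is one heavy atom; implicit H are not written.
Heavy atoms by element → C:16, N:1, O:6.
Total: 23.

23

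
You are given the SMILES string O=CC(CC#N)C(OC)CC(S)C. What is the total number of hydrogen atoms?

Walk through each heavy atom and fill implicit hydrogens from standard valence (C 4, N 3, O 2, S 2, halogen 1):
  atom 1: O, bond orders sum to 2 (valence 2) → 0 H
  atom 2: C, bond orders sum to 3 (valence 4) → 1 H
  atom 3: C, bond orders sum to 3 (valence 4) → 1 H
  atom 4: C, bond orders sum to 2 (valence 4) → 2 H
  atom 5: C, bond orders sum to 4 (valence 4) → 0 H
  atom 6: N, bond orders sum to 3 (valence 3) → 0 H
  atom 7: C, bond orders sum to 3 (valence 4) → 1 H
  atom 8: O, bond orders sum to 2 (valence 2) → 0 H
  atom 9: C, bond orders sum to 1 (valence 4) → 3 H
  atom 10: C, bond orders sum to 2 (valence 4) → 2 H
  atom 11: C, bond orders sum to 3 (valence 4) → 1 H
  atom 12: S, bond orders sum to 1 (valence 2) → 1 H
  atom 13: C, bond orders sum to 1 (valence 4) → 3 H
Total hydrogens: 15.

15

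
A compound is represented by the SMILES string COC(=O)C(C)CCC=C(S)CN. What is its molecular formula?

Walk through each heavy atom and fill implicit hydrogens from standard valence (C 4, N 3, O 2, S 2, halogen 1):
  atom 1: C, bond orders sum to 1 (valence 4) → 3 H
  atom 2: O, bond orders sum to 2 (valence 2) → 0 H
  atom 3: C, bond orders sum to 4 (valence 4) → 0 H
  atom 4: O, bond orders sum to 2 (valence 2) → 0 H
  atom 5: C, bond orders sum to 3 (valence 4) → 1 H
  atom 6: C, bond orders sum to 1 (valence 4) → 3 H
  atom 7: C, bond orders sum to 2 (valence 4) → 2 H
  atom 8: C, bond orders sum to 2 (valence 4) → 2 H
  atom 9: C, bond orders sum to 3 (valence 4) → 1 H
  atom 10: C, bond orders sum to 4 (valence 4) → 0 H
  atom 11: S, bond orders sum to 1 (valence 2) → 1 H
  atom 12: C, bond orders sum to 2 (valence 4) → 2 H
  atom 13: N, bond orders sum to 1 (valence 3) → 2 H
Totals → C:9, H:17, N:1, O:2, S:1.
In Hill order: C9H17NO2S.

C9H17NO2S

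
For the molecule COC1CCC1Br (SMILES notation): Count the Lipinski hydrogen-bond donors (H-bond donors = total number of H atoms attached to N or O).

Donors: find every N or O and count the H atoms it carries.
  atom 2 (O): bond orders sum to 2 → 0 H
Lipinski HBD = 0.

0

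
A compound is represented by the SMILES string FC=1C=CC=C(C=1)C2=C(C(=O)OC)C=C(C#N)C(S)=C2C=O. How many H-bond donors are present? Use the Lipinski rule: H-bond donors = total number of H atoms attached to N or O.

Donors: find every N or O and count the H atoms it carries.
  atom 11 (O): bond orders sum to 2 → 0 H
  atom 12 (O): bond orders sum to 2 → 0 H
  atom 17 (N): bond orders sum to 3 → 0 H
  atom 22 (O): bond orders sum to 2 → 0 H
Lipinski HBD = 0.

0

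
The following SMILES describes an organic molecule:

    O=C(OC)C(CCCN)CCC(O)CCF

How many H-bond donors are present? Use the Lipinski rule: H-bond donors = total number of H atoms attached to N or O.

Donors: find every N or O and count the H atoms it carries.
  atom 1 (O): bond orders sum to 2 → 0 H
  atom 3 (O): bond orders sum to 2 → 0 H
  atom 9 (N): bond orders sum to 1 → 2 H
  atom 13 (O): bond orders sum to 1 → 1 H
Lipinski HBD = 3.

3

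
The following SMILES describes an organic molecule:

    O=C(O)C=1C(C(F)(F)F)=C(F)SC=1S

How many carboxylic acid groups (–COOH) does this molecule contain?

The carboxylic acid motif appears at heavy-atom position 2 in the SMILES.
Other groups present: 1 thiol.
Carboxylic acid count: 1.

1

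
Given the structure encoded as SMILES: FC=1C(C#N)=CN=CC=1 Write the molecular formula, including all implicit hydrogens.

Walk through each heavy atom and fill implicit hydrogens from standard valence (C 4, N 3, O 2, S 2, halogen 1):
  atom 1: F (halogen, monovalent) → 0 H
  atom 2: C, bond orders sum to 4 (valence 4) → 0 H
  atom 3: C, bond orders sum to 4 (valence 4) → 0 H
  atom 4: C, bond orders sum to 4 (valence 4) → 0 H
  atom 5: N, bond orders sum to 3 (valence 3) → 0 H
  atom 6: C, bond orders sum to 3 (valence 4) → 1 H
  atom 7: N, bond orders sum to 3 (valence 3) → 0 H
  atom 8: C, bond orders sum to 3 (valence 4) → 1 H
  atom 9: C, bond orders sum to 3 (valence 4) → 1 H
Totals → C:6, H:3, F:1, N:2.

C6H3FN2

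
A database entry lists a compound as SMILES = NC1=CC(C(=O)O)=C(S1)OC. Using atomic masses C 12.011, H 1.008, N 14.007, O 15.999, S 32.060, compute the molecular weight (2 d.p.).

First, the molecular formula is C6H7NO3S (counting implicit H from valence).
  C: 6 × 12.011 = 72.066
  H: 7 × 1.008 = 7.056
  N: 1 × 14.007 = 14.007
  O: 3 × 15.999 = 47.997
  S: 1 × 32.060 = 32.060
Sum: 6×12.011 + 7×1.008 + 1×14.007 + 3×15.999 + 1×32.060 = 173.186 → 173.19 g/mol.

173.19 g/mol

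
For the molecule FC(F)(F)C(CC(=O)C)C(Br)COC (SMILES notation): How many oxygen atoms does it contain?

Scan the SMILES for O atoms (remember two-letter symbols like Cl and Br are single atoms).
Oxygen count: 2.

2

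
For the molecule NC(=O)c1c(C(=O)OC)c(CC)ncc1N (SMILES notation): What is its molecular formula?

Walk through each heavy atom and fill implicit hydrogens from standard valence (C 4, N 3, O 2, S 2, halogen 1); for lowercase aromatic atoms, an aromatic c carries 1 H when it has two neighbours and 0 H with three, and aromatic n carries 0 H:
  atom 1: N, bond orders sum to 1 (valence 3) → 2 H
  atom 2: C, bond orders sum to 4 (valence 4) → 0 H
  atom 3: O, bond orders sum to 2 (valence 2) → 0 H
  atom 4: aromatic c, 3 neighbours → 0 H
  atom 5: aromatic c, 3 neighbours → 0 H
  atom 6: C, bond orders sum to 4 (valence 4) → 0 H
  atom 7: O, bond orders sum to 2 (valence 2) → 0 H
  atom 8: O, bond orders sum to 2 (valence 2) → 0 H
  atom 9: C, bond orders sum to 1 (valence 4) → 3 H
  atom 10: aromatic c, 3 neighbours → 0 H
  atom 11: C, bond orders sum to 2 (valence 4) → 2 H
  atom 12: C, bond orders sum to 1 (valence 4) → 3 H
  atom 13: aromatic n, 2 neighbours → 0 H
  atom 14: aromatic c, 2 neighbours → 1 H
  atom 15: aromatic c, 3 neighbours → 0 H
  atom 16: N, bond orders sum to 1 (valence 3) → 2 H
Totals → C:10, H:13, N:3, O:3.

C10H13N3O3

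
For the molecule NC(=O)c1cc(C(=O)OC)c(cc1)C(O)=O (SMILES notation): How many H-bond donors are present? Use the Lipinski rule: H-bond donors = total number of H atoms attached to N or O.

Donors: find every N or O and count the H atoms it carries.
  atom 1 (N): bond orders sum to 1 → 2 H
  atom 3 (O): bond orders sum to 2 → 0 H
  atom 8 (O): bond orders sum to 2 → 0 H
  atom 9 (O): bond orders sum to 2 → 0 H
  atom 15 (O): bond orders sum to 1 → 1 H
  atom 16 (O): bond orders sum to 2 → 0 H
Lipinski HBD = 3.

3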